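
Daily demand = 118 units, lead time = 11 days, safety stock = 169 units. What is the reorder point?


Formula: ROP = (Daily Demand * Lead Time) + Safety Stock
Demand during lead time = 118 * 11 = 1298 units
ROP = 1298 + 169 = 1467 units

1467 units


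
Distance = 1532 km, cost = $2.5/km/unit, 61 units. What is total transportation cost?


TC = dist * cost * units = 1532 * 2.5 * 61 = $233630.00

$233630.00


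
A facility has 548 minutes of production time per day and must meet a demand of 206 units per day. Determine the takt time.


Formula: Takt Time = Available Production Time / Customer Demand
Takt = 548 min/day / 206 units/day
Takt = 2.66 min/unit

2.66 min/unit


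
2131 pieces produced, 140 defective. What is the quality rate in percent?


Formula: Quality Rate = Good Pieces / Total Pieces * 100
Good pieces = 2131 - 140 = 1991
QR = 1991 / 2131 * 100 = 93.4%

93.4%


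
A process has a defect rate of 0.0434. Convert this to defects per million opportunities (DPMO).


DPMO = defect_rate * 1000000 = 0.0434 * 1000000

43400


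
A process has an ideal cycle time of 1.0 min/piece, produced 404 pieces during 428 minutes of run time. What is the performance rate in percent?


Formula: Performance = (Ideal CT * Total Count) / Run Time * 100
Ideal output time = 1.0 * 404 = 404.0 min
Performance = 404.0 / 428 * 100 = 94.4%

94.4%


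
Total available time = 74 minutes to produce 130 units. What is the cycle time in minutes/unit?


Formula: CT = Available Time / Number of Units
CT = 74 min / 130 units
CT = 0.57 min/unit

0.57 min/unit


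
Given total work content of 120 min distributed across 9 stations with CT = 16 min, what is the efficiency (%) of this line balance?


Formula: Efficiency = Sum of Task Times / (N_stations * CT) * 100
Total station capacity = 9 stations * 16 min = 144 min
Efficiency = 120 / 144 * 100 = 83.3%

83.3%


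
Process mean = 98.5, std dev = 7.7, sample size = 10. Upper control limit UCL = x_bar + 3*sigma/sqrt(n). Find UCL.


UCL = 98.5 + 3 * 7.7 / sqrt(10)

105.8


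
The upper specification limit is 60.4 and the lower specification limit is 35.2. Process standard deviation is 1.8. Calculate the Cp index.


Cp = (60.4 - 35.2) / (6 * 1.8)

2.33


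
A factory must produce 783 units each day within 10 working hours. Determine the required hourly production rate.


Formula: Production Rate = Daily Demand / Available Hours
Rate = 783 units/day / 10 hours/day
Rate = 78.3 units/hour

78.3 units/hour


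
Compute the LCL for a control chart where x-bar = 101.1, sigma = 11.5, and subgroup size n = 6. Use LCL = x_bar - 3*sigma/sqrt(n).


LCL = 101.1 - 3 * 11.5 / sqrt(6)

87.02


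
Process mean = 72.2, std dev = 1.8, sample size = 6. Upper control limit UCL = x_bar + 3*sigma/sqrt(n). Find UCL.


UCL = 72.2 + 3 * 1.8 / sqrt(6)

74.4


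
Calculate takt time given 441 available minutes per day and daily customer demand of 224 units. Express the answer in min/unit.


Formula: Takt Time = Available Production Time / Customer Demand
Takt = 441 min/day / 224 units/day
Takt = 1.97 min/unit

1.97 min/unit


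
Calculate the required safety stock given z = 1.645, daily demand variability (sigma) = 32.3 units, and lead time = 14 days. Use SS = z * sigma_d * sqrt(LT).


Formula: SS = z * sigma_d * sqrt(LT)
sqrt(LT) = sqrt(14) = 3.7417
SS = 1.645 * 32.3 * 3.7417
SS = 198.8 units

198.8 units


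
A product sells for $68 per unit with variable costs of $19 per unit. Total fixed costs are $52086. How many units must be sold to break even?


Formula: BEQ = Fixed Costs / (Price - Variable Cost)
Contribution margin = $68 - $19 = $49/unit
BEQ = ceil($52086 / $49/unit) = ceil(1062.98) = 1063 units

1063 units


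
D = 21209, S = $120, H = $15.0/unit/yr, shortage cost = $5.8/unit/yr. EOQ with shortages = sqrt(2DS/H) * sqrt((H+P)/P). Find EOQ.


Formula: EOQ* = sqrt(2DS/H) * sqrt((H+P)/P)
Base EOQ = sqrt(2*21209*120/15.0) = 582.53 units
Correction = sqrt((15.0+5.8)/5.8) = 1.89373
EOQ* = 582.53 * 1.89373 = 1103.2 units

1103.2 units


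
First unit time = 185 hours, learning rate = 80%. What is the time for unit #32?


Formula: T_n = T_1 * (learning_rate)^(log2(n)) where learning_rate = rate/100
Doublings = log2(32) = 5
T_n = 185 * 0.8^5
T_n = 185 * 0.3277 = 60.6 hours

60.6 hours


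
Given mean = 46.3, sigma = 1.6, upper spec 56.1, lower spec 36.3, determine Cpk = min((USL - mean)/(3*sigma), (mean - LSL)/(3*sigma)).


Cpu = (56.1 - 46.3) / (3 * 1.6) = 2.04
Cpl = (46.3 - 36.3) / (3 * 1.6) = 2.08
Cpk = min(2.04, 2.08) = 2.04

2.04


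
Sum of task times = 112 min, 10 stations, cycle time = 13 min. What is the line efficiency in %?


Formula: Efficiency = Sum of Task Times / (N_stations * CT) * 100
Total station capacity = 10 stations * 13 min = 130 min
Efficiency = 112 / 130 * 100 = 86.2%

86.2%


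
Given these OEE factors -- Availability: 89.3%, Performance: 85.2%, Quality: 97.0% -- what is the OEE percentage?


Formula: OEE = Availability * Performance * Quality / 10000
A * P = 89.3% * 85.2% / 100 = 76.08%
OEE = 76.08% * 97.0% / 100 = 73.8%

73.8%


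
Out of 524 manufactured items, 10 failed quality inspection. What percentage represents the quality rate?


Formula: Quality Rate = Good Pieces / Total Pieces * 100
Good pieces = 524 - 10 = 514
QR = 514 / 524 * 100 = 98.1%

98.1%


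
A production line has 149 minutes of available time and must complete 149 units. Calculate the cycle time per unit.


Formula: CT = Available Time / Number of Units
CT = 149 min / 149 units
CT = 1.0 min/unit

1.0 min/unit


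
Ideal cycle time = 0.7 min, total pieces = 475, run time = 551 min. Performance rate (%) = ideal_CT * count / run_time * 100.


Formula: Performance = (Ideal CT * Total Count) / Run Time * 100
Ideal output time = 0.7 * 475 = 332.5 min
Performance = 332.5 / 551 * 100 = 60.3%

60.3%


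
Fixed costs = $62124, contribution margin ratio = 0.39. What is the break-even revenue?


Formula: BER = Fixed Costs / Contribution Margin Ratio
BER = $62124 / 0.39
BER = $159292.31 (to the nearest cent)

$159292.31


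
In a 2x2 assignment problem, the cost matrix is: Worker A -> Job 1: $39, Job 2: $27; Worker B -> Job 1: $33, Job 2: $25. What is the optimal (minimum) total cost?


Option 1: A->1 + B->2 = $39 + $25 = $64
Option 2: A->2 + B->1 = $27 + $33 = $60
Min cost = min($64, $60) = $60

$60


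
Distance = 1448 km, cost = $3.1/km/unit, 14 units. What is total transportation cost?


TC = dist * cost * units = 1448 * 3.1 * 14 = $62843.20

$62843.20


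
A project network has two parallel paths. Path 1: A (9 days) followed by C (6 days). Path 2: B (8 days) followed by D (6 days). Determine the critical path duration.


Path 1 = 9 + 6 = 15 days
Path 2 = 8 + 6 = 14 days
Duration = max(15, 14) = 15 days

15 days


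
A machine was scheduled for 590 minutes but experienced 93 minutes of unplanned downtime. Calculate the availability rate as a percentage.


Formula: Availability = (Planned Time - Downtime) / Planned Time * 100
Uptime = 590 - 93 = 497 min
Availability = 497 / 590 * 100 = 84.2%

84.2%


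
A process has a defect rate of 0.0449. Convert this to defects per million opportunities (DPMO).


DPMO = defect_rate * 1000000 = 0.0449 * 1000000

44900


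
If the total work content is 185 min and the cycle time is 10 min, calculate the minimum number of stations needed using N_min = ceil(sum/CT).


Formula: N_min = ceil(Sum of Task Times / Cycle Time)
N_min = ceil(185 min / 10 min) = ceil(18.5)
N_min = 19 stations

19


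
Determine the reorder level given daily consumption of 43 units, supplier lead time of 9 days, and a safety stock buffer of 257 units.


Formula: ROP = (Daily Demand * Lead Time) + Safety Stock
Demand during lead time = 43 * 9 = 387 units
ROP = 387 + 257 = 644 units

644 units


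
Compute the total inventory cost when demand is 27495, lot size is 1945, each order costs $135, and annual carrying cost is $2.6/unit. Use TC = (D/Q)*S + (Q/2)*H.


TC = 27495/1945 * 135 + 1945/2 * 2.6

$4436.89


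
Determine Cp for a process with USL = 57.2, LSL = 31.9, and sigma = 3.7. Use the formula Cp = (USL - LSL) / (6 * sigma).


Cp = (57.2 - 31.9) / (6 * 3.7)

1.14


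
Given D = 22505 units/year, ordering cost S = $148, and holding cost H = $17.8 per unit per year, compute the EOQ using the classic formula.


Formula: EOQ = sqrt(2 * D * S / H)
Numerator: 2 * 22505 * 148 = 6661480
2DS/H = 6661480 / 17.8 = 374240.4
EOQ = sqrt(374240.4) = 611.8 units

611.8 units


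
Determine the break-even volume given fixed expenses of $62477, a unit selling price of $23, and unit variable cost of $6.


Formula: BEQ = Fixed Costs / (Price - Variable Cost)
Contribution margin = $23 - $6 = $17/unit
BEQ = ceil($62477 / $17/unit) = ceil(3675.12) = 3676 units

3676 units


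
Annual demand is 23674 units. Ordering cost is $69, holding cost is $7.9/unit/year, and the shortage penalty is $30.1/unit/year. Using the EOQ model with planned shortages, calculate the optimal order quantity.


Formula: EOQ* = sqrt(2DS/H) * sqrt((H+P)/P)
Base EOQ = sqrt(2*23674*69/7.9) = 643.08 units
Correction = sqrt((7.9+30.1)/30.1) = 1.12359
EOQ* = 643.08 * 1.12359 = 722.6 units

722.6 units


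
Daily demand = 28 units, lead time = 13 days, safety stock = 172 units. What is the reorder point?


Formula: ROP = (Daily Demand * Lead Time) + Safety Stock
Demand during lead time = 28 * 13 = 364 units
ROP = 364 + 172 = 536 units

536 units


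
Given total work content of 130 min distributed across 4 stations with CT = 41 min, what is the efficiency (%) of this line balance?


Formula: Efficiency = Sum of Task Times / (N_stations * CT) * 100
Total station capacity = 4 stations * 41 min = 164 min
Efficiency = 130 / 164 * 100 = 79.3%

79.3%


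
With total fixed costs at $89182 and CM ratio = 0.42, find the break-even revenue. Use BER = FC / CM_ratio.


Formula: BER = Fixed Costs / Contribution Margin Ratio
BER = $89182 / 0.42
BER = $212338.10 (to the nearest cent)

$212338.10


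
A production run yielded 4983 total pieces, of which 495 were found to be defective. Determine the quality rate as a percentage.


Formula: Quality Rate = Good Pieces / Total Pieces * 100
Good pieces = 4983 - 495 = 4488
QR = 4488 / 4983 * 100 = 90.1%

90.1%


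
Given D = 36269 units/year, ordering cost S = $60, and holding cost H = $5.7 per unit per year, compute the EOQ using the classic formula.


Formula: EOQ = sqrt(2 * D * S / H)
Numerator: 2 * 36269 * 60 = 4352280
2DS/H = 4352280 / 5.7 = 763557.9
EOQ = sqrt(763557.9) = 873.8 units

873.8 units


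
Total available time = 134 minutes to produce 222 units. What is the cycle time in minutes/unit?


Formula: CT = Available Time / Number of Units
CT = 134 min / 222 units
CT = 0.6 min/unit

0.6 min/unit


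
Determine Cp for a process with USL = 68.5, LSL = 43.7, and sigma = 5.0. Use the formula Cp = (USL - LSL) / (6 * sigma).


Cp = (68.5 - 43.7) / (6 * 5.0)

0.83


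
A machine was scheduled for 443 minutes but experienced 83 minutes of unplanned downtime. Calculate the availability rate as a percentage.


Formula: Availability = (Planned Time - Downtime) / Planned Time * 100
Uptime = 443 - 83 = 360 min
Availability = 360 / 443 * 100 = 81.3%

81.3%


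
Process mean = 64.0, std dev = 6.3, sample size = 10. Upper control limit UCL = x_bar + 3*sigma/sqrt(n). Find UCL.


UCL = 64.0 + 3 * 6.3 / sqrt(10)

69.98


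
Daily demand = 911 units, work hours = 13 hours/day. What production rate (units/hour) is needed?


Formula: Production Rate = Daily Demand / Available Hours
Rate = 911 units/day / 13 hours/day
Rate = 70.1 units/hour

70.1 units/hour


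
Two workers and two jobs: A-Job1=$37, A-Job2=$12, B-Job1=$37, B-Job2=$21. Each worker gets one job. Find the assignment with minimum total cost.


Option 1: A->1 + B->2 = $37 + $21 = $58
Option 2: A->2 + B->1 = $12 + $37 = $49
Min cost = min($58, $49) = $49

$49


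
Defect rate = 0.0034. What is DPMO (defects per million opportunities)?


DPMO = defect_rate * 1000000 = 0.0034 * 1000000

3400


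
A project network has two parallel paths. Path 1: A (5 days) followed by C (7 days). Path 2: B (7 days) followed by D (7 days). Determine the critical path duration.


Path 1 = 5 + 7 = 12 days
Path 2 = 7 + 7 = 14 days
Duration = max(12, 14) = 14 days

14 days


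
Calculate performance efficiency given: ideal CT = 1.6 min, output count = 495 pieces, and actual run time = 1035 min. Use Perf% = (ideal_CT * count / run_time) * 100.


Formula: Performance = (Ideal CT * Total Count) / Run Time * 100
Ideal output time = 1.6 * 495 = 792.0 min
Performance = 792.0 / 1035 * 100 = 76.5%

76.5%


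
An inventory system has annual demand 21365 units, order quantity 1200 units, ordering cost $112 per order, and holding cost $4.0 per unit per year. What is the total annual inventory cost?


TC = 21365/1200 * 112 + 1200/2 * 4.0

$4394.07


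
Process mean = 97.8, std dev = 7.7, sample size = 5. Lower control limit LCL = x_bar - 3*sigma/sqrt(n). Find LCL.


LCL = 97.8 - 3 * 7.7 / sqrt(5)

87.47


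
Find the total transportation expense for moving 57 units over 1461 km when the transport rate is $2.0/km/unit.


TC = dist * cost * units = 1461 * 2.0 * 57 = $166554.00

$166554.00


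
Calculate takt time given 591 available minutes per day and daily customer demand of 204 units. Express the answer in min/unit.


Formula: Takt Time = Available Production Time / Customer Demand
Takt = 591 min/day / 204 units/day
Takt = 2.9 min/unit

2.9 min/unit


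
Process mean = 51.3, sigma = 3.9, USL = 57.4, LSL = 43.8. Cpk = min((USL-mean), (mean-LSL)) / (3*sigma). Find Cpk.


Cpu = (57.4 - 51.3) / (3 * 3.9) = 0.52
Cpl = (51.3 - 43.8) / (3 * 3.9) = 0.64
Cpk = min(0.52, 0.64) = 0.52

0.52


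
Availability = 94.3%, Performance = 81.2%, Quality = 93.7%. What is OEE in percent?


Formula: OEE = Availability * Performance * Quality / 10000
A * P = 94.3% * 81.2% / 100 = 76.57%
OEE = 76.57% * 93.7% / 100 = 71.7%

71.7%


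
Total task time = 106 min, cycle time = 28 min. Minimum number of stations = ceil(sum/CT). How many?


Formula: N_min = ceil(Sum of Task Times / Cycle Time)
N_min = ceil(106 min / 28 min) = ceil(3.7857)
N_min = 4 stations

4


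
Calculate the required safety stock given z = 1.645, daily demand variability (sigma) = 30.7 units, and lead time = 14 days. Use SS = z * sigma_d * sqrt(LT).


Formula: SS = z * sigma_d * sqrt(LT)
sqrt(LT) = sqrt(14) = 3.7417
SS = 1.645 * 30.7 * 3.7417
SS = 189.0 units

189.0 units


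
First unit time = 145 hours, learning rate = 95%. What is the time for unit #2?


Formula: T_n = T_1 * (learning_rate)^(log2(n)) where learning_rate = rate/100
Doublings = log2(2) = 1
T_n = 145 * 0.95^1
T_n = 145 * 0.95 = 137.8 hours

137.8 hours


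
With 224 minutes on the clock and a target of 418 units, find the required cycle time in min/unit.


Formula: CT = Available Time / Number of Units
CT = 224 min / 418 units
CT = 0.54 min/unit

0.54 min/unit


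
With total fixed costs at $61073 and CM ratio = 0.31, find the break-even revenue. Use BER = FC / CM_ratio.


Formula: BER = Fixed Costs / Contribution Margin Ratio
BER = $61073 / 0.31
BER = $197009.68 (to the nearest cent)

$197009.68


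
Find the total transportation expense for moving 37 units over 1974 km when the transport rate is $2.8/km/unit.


TC = dist * cost * units = 1974 * 2.8 * 37 = $204506.40

$204506.40


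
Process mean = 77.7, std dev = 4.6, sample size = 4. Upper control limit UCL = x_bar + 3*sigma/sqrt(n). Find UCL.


UCL = 77.7 + 3 * 4.6 / sqrt(4)

84.6


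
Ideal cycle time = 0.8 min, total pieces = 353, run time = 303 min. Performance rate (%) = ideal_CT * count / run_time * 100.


Formula: Performance = (Ideal CT * Total Count) / Run Time * 100
Ideal output time = 0.8 * 353 = 282.4 min
Performance = 282.4 / 303 * 100 = 93.2%

93.2%


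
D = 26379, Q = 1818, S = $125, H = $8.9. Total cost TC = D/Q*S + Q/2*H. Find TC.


TC = 26379/1818 * 125 + 1818/2 * 8.9

$9903.84


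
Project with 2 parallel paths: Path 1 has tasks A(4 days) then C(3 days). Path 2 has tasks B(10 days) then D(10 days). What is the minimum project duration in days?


Path 1 = 4 + 3 = 7 days
Path 2 = 10 + 10 = 20 days
Duration = max(7, 20) = 20 days

20 days


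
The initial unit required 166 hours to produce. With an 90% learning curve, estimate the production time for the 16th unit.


Formula: T_n = T_1 * (learning_rate)^(log2(n)) where learning_rate = rate/100
Doublings = log2(16) = 4
T_n = 166 * 0.9^4
T_n = 166 * 0.6561 = 108.9 hours

108.9 hours


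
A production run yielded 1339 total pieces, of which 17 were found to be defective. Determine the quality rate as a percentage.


Formula: Quality Rate = Good Pieces / Total Pieces * 100
Good pieces = 1339 - 17 = 1322
QR = 1322 / 1339 * 100 = 98.7%

98.7%


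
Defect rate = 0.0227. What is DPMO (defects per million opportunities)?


DPMO = defect_rate * 1000000 = 0.0227 * 1000000

22700


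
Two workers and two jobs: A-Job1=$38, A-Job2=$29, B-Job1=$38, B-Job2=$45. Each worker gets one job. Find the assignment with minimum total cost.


Option 1: A->1 + B->2 = $38 + $45 = $83
Option 2: A->2 + B->1 = $29 + $38 = $67
Min cost = min($83, $67) = $67

$67


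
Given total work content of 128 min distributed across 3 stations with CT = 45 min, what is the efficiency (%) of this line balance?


Formula: Efficiency = Sum of Task Times / (N_stations * CT) * 100
Total station capacity = 3 stations * 45 min = 135 min
Efficiency = 128 / 135 * 100 = 94.8%

94.8%


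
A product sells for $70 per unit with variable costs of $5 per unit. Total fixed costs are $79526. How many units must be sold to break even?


Formula: BEQ = Fixed Costs / (Price - Variable Cost)
Contribution margin = $70 - $5 = $65/unit
BEQ = ceil($79526 / $65/unit) = ceil(1223.48) = 1224 units

1224 units


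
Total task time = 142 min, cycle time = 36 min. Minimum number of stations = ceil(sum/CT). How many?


Formula: N_min = ceil(Sum of Task Times / Cycle Time)
N_min = ceil(142 min / 36 min) = ceil(3.9444)
N_min = 4 stations

4


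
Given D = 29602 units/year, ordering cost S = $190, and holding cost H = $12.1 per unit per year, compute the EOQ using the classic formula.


Formula: EOQ = sqrt(2 * D * S / H)
Numerator: 2 * 29602 * 190 = 11248760
2DS/H = 11248760 / 12.1 = 929649.6
EOQ = sqrt(929649.6) = 964.2 units

964.2 units


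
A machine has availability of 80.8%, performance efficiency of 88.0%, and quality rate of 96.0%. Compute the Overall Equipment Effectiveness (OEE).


Formula: OEE = Availability * Performance * Quality / 10000
A * P = 80.8% * 88.0% / 100 = 71.1%
OEE = 71.1% * 96.0% / 100 = 68.3%

68.3%


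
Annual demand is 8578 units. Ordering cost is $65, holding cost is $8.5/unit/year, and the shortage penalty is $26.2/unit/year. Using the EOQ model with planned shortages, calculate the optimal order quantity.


Formula: EOQ* = sqrt(2DS/H) * sqrt((H+P)/P)
Base EOQ = sqrt(2*8578*65/8.5) = 362.21 units
Correction = sqrt((8.5+26.2)/26.2) = 1.15084
EOQ* = 362.21 * 1.15084 = 416.8 units

416.8 units


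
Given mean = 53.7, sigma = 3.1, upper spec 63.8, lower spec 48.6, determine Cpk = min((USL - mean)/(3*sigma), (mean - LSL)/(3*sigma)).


Cpu = (63.8 - 53.7) / (3 * 3.1) = 1.09
Cpl = (53.7 - 48.6) / (3 * 3.1) = 0.55
Cpk = min(1.09, 0.55) = 0.55

0.55


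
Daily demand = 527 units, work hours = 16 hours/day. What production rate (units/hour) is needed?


Formula: Production Rate = Daily Demand / Available Hours
Rate = 527 units/day / 16 hours/day
Rate = 32.9 units/hour

32.9 units/hour


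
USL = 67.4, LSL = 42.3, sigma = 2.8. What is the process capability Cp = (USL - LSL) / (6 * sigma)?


Cp = (67.4 - 42.3) / (6 * 2.8)

1.49


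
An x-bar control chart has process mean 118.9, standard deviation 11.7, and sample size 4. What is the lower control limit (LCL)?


LCL = 118.9 - 3 * 11.7 / sqrt(4)

101.35


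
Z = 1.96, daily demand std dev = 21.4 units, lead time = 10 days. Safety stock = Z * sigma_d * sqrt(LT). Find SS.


Formula: SS = z * sigma_d * sqrt(LT)
sqrt(LT) = sqrt(10) = 3.1623
SS = 1.96 * 21.4 * 3.1623
SS = 132.6 units

132.6 units


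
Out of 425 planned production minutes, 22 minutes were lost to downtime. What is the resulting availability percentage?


Formula: Availability = (Planned Time - Downtime) / Planned Time * 100
Uptime = 425 - 22 = 403 min
Availability = 403 / 425 * 100 = 94.8%

94.8%


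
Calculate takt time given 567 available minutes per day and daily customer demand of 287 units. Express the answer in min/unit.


Formula: Takt Time = Available Production Time / Customer Demand
Takt = 567 min/day / 287 units/day
Takt = 1.98 min/unit

1.98 min/unit


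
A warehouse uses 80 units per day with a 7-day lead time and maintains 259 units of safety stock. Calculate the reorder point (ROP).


Formula: ROP = (Daily Demand * Lead Time) + Safety Stock
Demand during lead time = 80 * 7 = 560 units
ROP = 560 + 259 = 819 units

819 units


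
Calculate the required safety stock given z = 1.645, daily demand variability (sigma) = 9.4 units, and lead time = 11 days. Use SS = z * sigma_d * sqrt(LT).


Formula: SS = z * sigma_d * sqrt(LT)
sqrt(LT) = sqrt(11) = 3.3166
SS = 1.645 * 9.4 * 3.3166
SS = 51.3 units

51.3 units


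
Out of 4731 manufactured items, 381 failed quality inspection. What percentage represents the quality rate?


Formula: Quality Rate = Good Pieces / Total Pieces * 100
Good pieces = 4731 - 381 = 4350
QR = 4350 / 4731 * 100 = 91.9%

91.9%


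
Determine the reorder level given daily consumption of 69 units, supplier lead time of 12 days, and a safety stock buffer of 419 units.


Formula: ROP = (Daily Demand * Lead Time) + Safety Stock
Demand during lead time = 69 * 12 = 828 units
ROP = 828 + 419 = 1247 units

1247 units


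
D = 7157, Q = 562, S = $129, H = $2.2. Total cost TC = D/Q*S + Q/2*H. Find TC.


TC = 7157/562 * 129 + 562/2 * 2.2

$2261.00


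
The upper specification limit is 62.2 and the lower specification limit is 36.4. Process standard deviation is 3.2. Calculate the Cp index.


Cp = (62.2 - 36.4) / (6 * 3.2)

1.34


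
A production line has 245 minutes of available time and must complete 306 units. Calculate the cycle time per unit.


Formula: CT = Available Time / Number of Units
CT = 245 min / 306 units
CT = 0.8 min/unit

0.8 min/unit


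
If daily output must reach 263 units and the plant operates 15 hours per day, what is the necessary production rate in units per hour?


Formula: Production Rate = Daily Demand / Available Hours
Rate = 263 units/day / 15 hours/day
Rate = 17.5 units/hour

17.5 units/hour


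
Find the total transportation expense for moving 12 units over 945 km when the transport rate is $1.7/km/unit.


TC = dist * cost * units = 945 * 1.7 * 12 = $19278.00

$19278.00


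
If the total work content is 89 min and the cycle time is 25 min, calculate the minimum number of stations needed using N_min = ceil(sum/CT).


Formula: N_min = ceil(Sum of Task Times / Cycle Time)
N_min = ceil(89 min / 25 min) = ceil(3.56)
N_min = 4 stations

4


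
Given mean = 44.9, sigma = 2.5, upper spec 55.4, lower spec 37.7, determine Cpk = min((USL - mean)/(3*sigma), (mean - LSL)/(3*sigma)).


Cpu = (55.4 - 44.9) / (3 * 2.5) = 1.4
Cpl = (44.9 - 37.7) / (3 * 2.5) = 0.96
Cpk = min(1.4, 0.96) = 0.96

0.96


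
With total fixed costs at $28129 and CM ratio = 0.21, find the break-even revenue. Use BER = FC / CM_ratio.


Formula: BER = Fixed Costs / Contribution Margin Ratio
BER = $28129 / 0.21
BER = $133947.62 (to the nearest cent)

$133947.62


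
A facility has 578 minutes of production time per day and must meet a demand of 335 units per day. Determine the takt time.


Formula: Takt Time = Available Production Time / Customer Demand
Takt = 578 min/day / 335 units/day
Takt = 1.73 min/unit

1.73 min/unit


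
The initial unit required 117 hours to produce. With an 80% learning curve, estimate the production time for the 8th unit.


Formula: T_n = T_1 * (learning_rate)^(log2(n)) where learning_rate = rate/100
Doublings = log2(8) = 3
T_n = 117 * 0.8^3
T_n = 117 * 0.512 = 59.9 hours

59.9 hours


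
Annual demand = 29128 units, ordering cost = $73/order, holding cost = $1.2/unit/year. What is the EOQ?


Formula: EOQ = sqrt(2 * D * S / H)
Numerator: 2 * 29128 * 73 = 4252688
2DS/H = 4252688 / 1.2 = 3543906.7
EOQ = sqrt(3543906.7) = 1882.5 units

1882.5 units


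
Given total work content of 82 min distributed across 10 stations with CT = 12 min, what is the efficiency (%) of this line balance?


Formula: Efficiency = Sum of Task Times / (N_stations * CT) * 100
Total station capacity = 10 stations * 12 min = 120 min
Efficiency = 82 / 120 * 100 = 68.3%

68.3%


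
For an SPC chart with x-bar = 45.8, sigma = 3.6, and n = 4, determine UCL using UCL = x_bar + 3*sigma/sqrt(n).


UCL = 45.8 + 3 * 3.6 / sqrt(4)

51.2


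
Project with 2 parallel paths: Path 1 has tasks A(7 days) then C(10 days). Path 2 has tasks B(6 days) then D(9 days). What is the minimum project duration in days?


Path 1 = 7 + 10 = 17 days
Path 2 = 6 + 9 = 15 days
Duration = max(17, 15) = 17 days

17 days


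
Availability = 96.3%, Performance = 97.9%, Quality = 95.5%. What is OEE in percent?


Formula: OEE = Availability * Performance * Quality / 10000
A * P = 96.3% * 97.9% / 100 = 94.28%
OEE = 94.28% * 95.5% / 100 = 90.0%

90.0%


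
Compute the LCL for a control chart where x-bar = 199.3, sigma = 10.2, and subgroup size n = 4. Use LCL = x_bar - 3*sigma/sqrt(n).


LCL = 199.3 - 3 * 10.2 / sqrt(4)

184.0


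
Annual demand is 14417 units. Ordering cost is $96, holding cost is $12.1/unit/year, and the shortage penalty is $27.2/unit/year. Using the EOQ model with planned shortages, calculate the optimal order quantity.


Formula: EOQ* = sqrt(2DS/H) * sqrt((H+P)/P)
Base EOQ = sqrt(2*14417*96/12.1) = 478.29 units
Correction = sqrt((12.1+27.2)/27.2) = 1.20202
EOQ* = 478.29 * 1.20202 = 574.9 units

574.9 units


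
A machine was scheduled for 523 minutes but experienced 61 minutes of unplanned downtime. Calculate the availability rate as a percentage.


Formula: Availability = (Planned Time - Downtime) / Planned Time * 100
Uptime = 523 - 61 = 462 min
Availability = 462 / 523 * 100 = 88.3%

88.3%


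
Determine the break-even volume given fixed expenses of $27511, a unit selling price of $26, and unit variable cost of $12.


Formula: BEQ = Fixed Costs / (Price - Variable Cost)
Contribution margin = $26 - $12 = $14/unit
BEQ = ceil($27511 / $14/unit) = ceil(1965.07) = 1966 units

1966 units


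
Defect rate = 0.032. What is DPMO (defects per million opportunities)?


DPMO = defect_rate * 1000000 = 0.032 * 1000000

32000


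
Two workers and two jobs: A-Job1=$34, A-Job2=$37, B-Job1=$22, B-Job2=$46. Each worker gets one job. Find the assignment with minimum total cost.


Option 1: A->1 + B->2 = $34 + $46 = $80
Option 2: A->2 + B->1 = $37 + $22 = $59
Min cost = min($80, $59) = $59

$59


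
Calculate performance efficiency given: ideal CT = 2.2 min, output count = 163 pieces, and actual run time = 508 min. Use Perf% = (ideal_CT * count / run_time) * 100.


Formula: Performance = (Ideal CT * Total Count) / Run Time * 100
Ideal output time = 2.2 * 163 = 358.6 min
Performance = 358.6 / 508 * 100 = 70.6%

70.6%


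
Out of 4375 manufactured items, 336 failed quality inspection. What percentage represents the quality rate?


Formula: Quality Rate = Good Pieces / Total Pieces * 100
Good pieces = 4375 - 336 = 4039
QR = 4039 / 4375 * 100 = 92.3%

92.3%


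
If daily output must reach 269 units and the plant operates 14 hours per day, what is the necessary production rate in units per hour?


Formula: Production Rate = Daily Demand / Available Hours
Rate = 269 units/day / 14 hours/day
Rate = 19.2 units/hour

19.2 units/hour


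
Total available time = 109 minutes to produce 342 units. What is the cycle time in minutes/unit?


Formula: CT = Available Time / Number of Units
CT = 109 min / 342 units
CT = 0.32 min/unit

0.32 min/unit


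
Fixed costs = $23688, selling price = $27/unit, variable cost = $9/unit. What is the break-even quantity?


Formula: BEQ = Fixed Costs / (Price - Variable Cost)
Contribution margin = $27 - $9 = $18/unit
BEQ = ceil($23688 / $18/unit) = ceil(1316.0) = 1316 units

1316 units


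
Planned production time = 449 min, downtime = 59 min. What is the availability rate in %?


Formula: Availability = (Planned Time - Downtime) / Planned Time * 100
Uptime = 449 - 59 = 390 min
Availability = 390 / 449 * 100 = 86.9%

86.9%


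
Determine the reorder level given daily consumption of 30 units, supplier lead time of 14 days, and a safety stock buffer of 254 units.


Formula: ROP = (Daily Demand * Lead Time) + Safety Stock
Demand during lead time = 30 * 14 = 420 units
ROP = 420 + 254 = 674 units

674 units


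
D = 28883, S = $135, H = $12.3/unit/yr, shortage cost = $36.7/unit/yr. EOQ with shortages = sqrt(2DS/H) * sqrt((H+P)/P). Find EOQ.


Formula: EOQ* = sqrt(2DS/H) * sqrt((H+P)/P)
Base EOQ = sqrt(2*28883*135/12.3) = 796.25 units
Correction = sqrt((12.3+36.7)/36.7) = 1.15549
EOQ* = 796.25 * 1.15549 = 920.1 units

920.1 units


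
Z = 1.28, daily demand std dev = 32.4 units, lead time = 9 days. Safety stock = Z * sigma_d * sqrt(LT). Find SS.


Formula: SS = z * sigma_d * sqrt(LT)
sqrt(LT) = sqrt(9) = 3.0
SS = 1.28 * 32.4 * 3.0
SS = 124.4 units

124.4 units


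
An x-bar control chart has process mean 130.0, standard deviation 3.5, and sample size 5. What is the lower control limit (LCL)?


LCL = 130.0 - 3 * 3.5 / sqrt(5)

125.3


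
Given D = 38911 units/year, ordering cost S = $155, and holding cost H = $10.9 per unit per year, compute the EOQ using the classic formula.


Formula: EOQ = sqrt(2 * D * S / H)
Numerator: 2 * 38911 * 155 = 12062410
2DS/H = 12062410 / 10.9 = 1106643.1
EOQ = sqrt(1106643.1) = 1052.0 units

1052.0 units


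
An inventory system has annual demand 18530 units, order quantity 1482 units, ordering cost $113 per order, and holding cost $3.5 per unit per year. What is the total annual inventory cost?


TC = 18530/1482 * 113 + 1482/2 * 3.5

$4006.38


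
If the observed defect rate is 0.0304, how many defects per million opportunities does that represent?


DPMO = defect_rate * 1000000 = 0.0304 * 1000000

30400


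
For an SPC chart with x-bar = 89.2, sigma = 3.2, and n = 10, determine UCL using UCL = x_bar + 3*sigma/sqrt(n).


UCL = 89.2 + 3 * 3.2 / sqrt(10)

92.24


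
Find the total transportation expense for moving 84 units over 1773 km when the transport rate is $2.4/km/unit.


TC = dist * cost * units = 1773 * 2.4 * 84 = $357436.80

$357436.80


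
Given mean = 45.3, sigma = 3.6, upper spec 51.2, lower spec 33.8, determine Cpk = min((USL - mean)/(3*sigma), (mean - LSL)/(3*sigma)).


Cpu = (51.2 - 45.3) / (3 * 3.6) = 0.55
Cpl = (45.3 - 33.8) / (3 * 3.6) = 1.06
Cpk = min(0.55, 1.06) = 0.55

0.55


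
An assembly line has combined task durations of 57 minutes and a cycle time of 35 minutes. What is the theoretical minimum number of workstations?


Formula: N_min = ceil(Sum of Task Times / Cycle Time)
N_min = ceil(57 min / 35 min) = ceil(1.6286)
N_min = 2 stations

2


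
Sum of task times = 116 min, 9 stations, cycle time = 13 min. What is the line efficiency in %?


Formula: Efficiency = Sum of Task Times / (N_stations * CT) * 100
Total station capacity = 9 stations * 13 min = 117 min
Efficiency = 116 / 117 * 100 = 99.1%

99.1%


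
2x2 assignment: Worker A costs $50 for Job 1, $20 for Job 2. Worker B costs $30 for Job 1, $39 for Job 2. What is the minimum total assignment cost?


Option 1: A->1 + B->2 = $50 + $39 = $89
Option 2: A->2 + B->1 = $20 + $30 = $50
Min cost = min($89, $50) = $50

$50


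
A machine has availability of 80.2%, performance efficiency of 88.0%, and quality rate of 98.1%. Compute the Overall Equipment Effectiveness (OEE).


Formula: OEE = Availability * Performance * Quality / 10000
A * P = 80.2% * 88.0% / 100 = 70.58%
OEE = 70.58% * 98.1% / 100 = 69.2%

69.2%


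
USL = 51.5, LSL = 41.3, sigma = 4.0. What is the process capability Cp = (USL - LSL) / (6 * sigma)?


Cp = (51.5 - 41.3) / (6 * 4.0)

0.43


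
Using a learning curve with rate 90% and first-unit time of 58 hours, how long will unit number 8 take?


Formula: T_n = T_1 * (learning_rate)^(log2(n)) where learning_rate = rate/100
Doublings = log2(8) = 3
T_n = 58 * 0.9^3
T_n = 58 * 0.729 = 42.3 hours

42.3 hours


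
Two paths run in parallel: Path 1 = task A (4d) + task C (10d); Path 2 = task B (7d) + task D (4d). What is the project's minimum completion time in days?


Path 1 = 4 + 10 = 14 days
Path 2 = 7 + 4 = 11 days
Duration = max(14, 11) = 14 days

14 days


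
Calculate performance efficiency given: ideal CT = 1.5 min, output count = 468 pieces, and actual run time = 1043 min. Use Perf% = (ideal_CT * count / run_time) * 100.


Formula: Performance = (Ideal CT * Total Count) / Run Time * 100
Ideal output time = 1.5 * 468 = 702.0 min
Performance = 702.0 / 1043 * 100 = 67.3%

67.3%


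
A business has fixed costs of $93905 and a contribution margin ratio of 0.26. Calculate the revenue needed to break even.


Formula: BER = Fixed Costs / Contribution Margin Ratio
BER = $93905 / 0.26
BER = $361173.08 (to the nearest cent)

$361173.08


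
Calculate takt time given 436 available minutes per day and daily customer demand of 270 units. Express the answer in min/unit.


Formula: Takt Time = Available Production Time / Customer Demand
Takt = 436 min/day / 270 units/day
Takt = 1.61 min/unit

1.61 min/unit


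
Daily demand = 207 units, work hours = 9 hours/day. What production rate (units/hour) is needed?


Formula: Production Rate = Daily Demand / Available Hours
Rate = 207 units/day / 9 hours/day
Rate = 23.0 units/hour

23.0 units/hour


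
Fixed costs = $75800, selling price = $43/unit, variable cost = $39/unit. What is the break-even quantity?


Formula: BEQ = Fixed Costs / (Price - Variable Cost)
Contribution margin = $43 - $39 = $4/unit
BEQ = ceil($75800 / $4/unit) = ceil(18950.0) = 18950 units

18950 units


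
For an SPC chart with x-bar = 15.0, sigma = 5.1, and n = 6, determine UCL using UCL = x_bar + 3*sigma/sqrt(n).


UCL = 15.0 + 3 * 5.1 / sqrt(6)

21.25


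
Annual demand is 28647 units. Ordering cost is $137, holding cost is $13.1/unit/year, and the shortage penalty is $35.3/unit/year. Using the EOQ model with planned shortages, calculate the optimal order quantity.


Formula: EOQ* = sqrt(2DS/H) * sqrt((H+P)/P)
Base EOQ = sqrt(2*28647*137/13.1) = 774.07 units
Correction = sqrt((13.1+35.3)/35.3) = 1.17094
EOQ* = 774.07 * 1.17094 = 906.4 units

906.4 units


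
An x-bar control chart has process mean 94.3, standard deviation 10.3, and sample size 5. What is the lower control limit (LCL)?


LCL = 94.3 - 3 * 10.3 / sqrt(5)

80.48


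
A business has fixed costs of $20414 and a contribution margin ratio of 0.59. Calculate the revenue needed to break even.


Formula: BER = Fixed Costs / Contribution Margin Ratio
BER = $20414 / 0.59
BER = $34600.00 (to the nearest cent)

$34600.00


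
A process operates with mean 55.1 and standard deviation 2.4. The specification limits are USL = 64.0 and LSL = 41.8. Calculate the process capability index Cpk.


Cpu = (64.0 - 55.1) / (3 * 2.4) = 1.24
Cpl = (55.1 - 41.8) / (3 * 2.4) = 1.85
Cpk = min(1.24, 1.85) = 1.24

1.24


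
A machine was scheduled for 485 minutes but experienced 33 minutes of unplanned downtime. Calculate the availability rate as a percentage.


Formula: Availability = (Planned Time - Downtime) / Planned Time * 100
Uptime = 485 - 33 = 452 min
Availability = 452 / 485 * 100 = 93.2%

93.2%


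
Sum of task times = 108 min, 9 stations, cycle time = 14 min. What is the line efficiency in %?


Formula: Efficiency = Sum of Task Times / (N_stations * CT) * 100
Total station capacity = 9 stations * 14 min = 126 min
Efficiency = 108 / 126 * 100 = 85.7%

85.7%


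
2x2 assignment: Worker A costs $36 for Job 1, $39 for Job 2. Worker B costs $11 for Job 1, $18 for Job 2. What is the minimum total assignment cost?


Option 1: A->1 + B->2 = $36 + $18 = $54
Option 2: A->2 + B->1 = $39 + $11 = $50
Min cost = min($54, $50) = $50

$50


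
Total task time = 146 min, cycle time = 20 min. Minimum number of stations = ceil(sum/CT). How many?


Formula: N_min = ceil(Sum of Task Times / Cycle Time)
N_min = ceil(146 min / 20 min) = ceil(7.3)
N_min = 8 stations

8


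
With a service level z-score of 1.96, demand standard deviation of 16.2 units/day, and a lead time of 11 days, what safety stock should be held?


Formula: SS = z * sigma_d * sqrt(LT)
sqrt(LT) = sqrt(11) = 3.3166
SS = 1.96 * 16.2 * 3.3166
SS = 105.3 units

105.3 units


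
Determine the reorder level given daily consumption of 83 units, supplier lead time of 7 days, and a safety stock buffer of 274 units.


Formula: ROP = (Daily Demand * Lead Time) + Safety Stock
Demand during lead time = 83 * 7 = 581 units
ROP = 581 + 274 = 855 units

855 units


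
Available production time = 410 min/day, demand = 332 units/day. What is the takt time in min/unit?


Formula: Takt Time = Available Production Time / Customer Demand
Takt = 410 min/day / 332 units/day
Takt = 1.23 min/unit

1.23 min/unit


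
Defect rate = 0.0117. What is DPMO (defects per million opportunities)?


DPMO = defect_rate * 1000000 = 0.0117 * 1000000

11700


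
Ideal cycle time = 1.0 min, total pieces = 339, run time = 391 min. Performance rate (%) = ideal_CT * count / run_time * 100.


Formula: Performance = (Ideal CT * Total Count) / Run Time * 100
Ideal output time = 1.0 * 339 = 339.0 min
Performance = 339.0 / 391 * 100 = 86.7%

86.7%


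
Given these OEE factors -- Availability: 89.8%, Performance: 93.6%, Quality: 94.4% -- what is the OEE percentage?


Formula: OEE = Availability * Performance * Quality / 10000
A * P = 89.8% * 93.6% / 100 = 84.05%
OEE = 84.05% * 94.4% / 100 = 79.3%

79.3%


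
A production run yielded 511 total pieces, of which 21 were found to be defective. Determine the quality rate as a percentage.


Formula: Quality Rate = Good Pieces / Total Pieces * 100
Good pieces = 511 - 21 = 490
QR = 490 / 511 * 100 = 95.9%

95.9%


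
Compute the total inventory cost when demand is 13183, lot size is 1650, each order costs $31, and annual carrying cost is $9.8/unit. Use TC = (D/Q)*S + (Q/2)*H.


TC = 13183/1650 * 31 + 1650/2 * 9.8

$8332.68


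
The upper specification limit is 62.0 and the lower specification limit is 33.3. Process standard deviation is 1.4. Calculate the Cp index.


Cp = (62.0 - 33.3) / (6 * 1.4)

3.42


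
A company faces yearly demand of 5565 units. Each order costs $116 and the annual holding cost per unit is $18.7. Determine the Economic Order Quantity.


Formula: EOQ = sqrt(2 * D * S / H)
Numerator: 2 * 5565 * 116 = 1291080
2DS/H = 1291080 / 18.7 = 69041.7
EOQ = sqrt(69041.7) = 262.8 units

262.8 units


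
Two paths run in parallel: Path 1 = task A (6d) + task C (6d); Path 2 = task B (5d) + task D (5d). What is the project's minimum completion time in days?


Path 1 = 6 + 6 = 12 days
Path 2 = 5 + 5 = 10 days
Duration = max(12, 10) = 12 days

12 days


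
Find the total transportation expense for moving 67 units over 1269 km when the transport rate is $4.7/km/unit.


TC = dist * cost * units = 1269 * 4.7 * 67 = $399608.10

$399608.10
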